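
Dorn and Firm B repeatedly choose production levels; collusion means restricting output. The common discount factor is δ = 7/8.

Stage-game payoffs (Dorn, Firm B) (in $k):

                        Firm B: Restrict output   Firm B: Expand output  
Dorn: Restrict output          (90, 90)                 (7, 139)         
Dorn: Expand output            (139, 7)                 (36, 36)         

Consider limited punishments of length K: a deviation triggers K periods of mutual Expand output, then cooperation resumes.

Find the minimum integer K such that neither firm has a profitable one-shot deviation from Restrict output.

Need Σ_{k=1}^{K} δ^k ≥ (139−90)/(90−36) = 0.9074 at δ = 7/8.
At K = 1 the sum is 0.8750 < 0.9074; at K = 2 it is 1.6406 ≥ 0.9074.
So the minimum punishment length is K = 2.

2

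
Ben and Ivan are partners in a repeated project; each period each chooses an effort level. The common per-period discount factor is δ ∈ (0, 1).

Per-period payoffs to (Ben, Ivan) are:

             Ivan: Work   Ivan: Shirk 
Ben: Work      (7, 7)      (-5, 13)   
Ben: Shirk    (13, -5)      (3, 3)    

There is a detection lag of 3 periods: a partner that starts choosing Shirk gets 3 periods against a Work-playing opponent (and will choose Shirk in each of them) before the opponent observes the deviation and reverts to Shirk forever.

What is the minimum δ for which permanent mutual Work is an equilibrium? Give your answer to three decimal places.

Deviating for the 3 undetected periods gains 13−7 = 6 per period over cooperation, then loses 7−3 = 4 per period forever once punishment starts.
Gain: 6(1 + δ + … + δ^2); loss: 4·δ^3/(1−δ).
No profitable deviation ⇔ 6(1−δ^3) ≤ 4·δ^3, i.e. δ^3 ≥ 6/(6+4) = 3/5.
Hence δ ≥ (3/5)^(1/3) ≈ 0.843.

0.843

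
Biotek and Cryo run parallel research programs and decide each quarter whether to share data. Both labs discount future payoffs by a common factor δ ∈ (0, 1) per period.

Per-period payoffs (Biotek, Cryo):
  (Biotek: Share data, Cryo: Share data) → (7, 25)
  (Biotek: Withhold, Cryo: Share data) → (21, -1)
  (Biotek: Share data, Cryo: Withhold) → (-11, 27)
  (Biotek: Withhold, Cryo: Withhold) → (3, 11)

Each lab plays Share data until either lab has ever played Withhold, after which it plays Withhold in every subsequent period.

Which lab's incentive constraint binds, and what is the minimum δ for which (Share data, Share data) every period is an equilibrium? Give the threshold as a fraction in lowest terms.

Biotek: cooperation gives 7 each period; deviation gives 21 once then 3 forever.
  7/(1−δ) ≥ 21 + 3δ/(1−δ) ⇒ δ ≥ 14/18 = 7/9.
Cryo: cooperation gives 25 each period; deviation gives 27 once then 11 forever.
  δ ≥ 2/16 = 1/8.
Both must hold, so the binding constraint is Biotek's: δ ≥ 7/9.

Biotek; δ ≥ 7/9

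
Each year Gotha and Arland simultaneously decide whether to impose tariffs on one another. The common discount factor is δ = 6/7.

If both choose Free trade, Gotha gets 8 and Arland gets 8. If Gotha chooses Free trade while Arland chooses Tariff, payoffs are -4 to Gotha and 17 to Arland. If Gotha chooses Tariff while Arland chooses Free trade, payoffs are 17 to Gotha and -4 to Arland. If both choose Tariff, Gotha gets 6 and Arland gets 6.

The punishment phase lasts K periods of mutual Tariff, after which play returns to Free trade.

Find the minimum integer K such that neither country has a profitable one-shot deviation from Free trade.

9

IC: δ(1−δ^K)/(1−δ) ≥ (17−8)/(8−6) = 9/2.
With δ = 6/7: need 1 − δ^K ≥ 9/2·(1−6/7)/(6/7), i.e. δ^K ≤ 0.2500.
Since (6/7)^8 = 0.2914 and (6/7)^9 = 0.2497, the smallest such K is 9.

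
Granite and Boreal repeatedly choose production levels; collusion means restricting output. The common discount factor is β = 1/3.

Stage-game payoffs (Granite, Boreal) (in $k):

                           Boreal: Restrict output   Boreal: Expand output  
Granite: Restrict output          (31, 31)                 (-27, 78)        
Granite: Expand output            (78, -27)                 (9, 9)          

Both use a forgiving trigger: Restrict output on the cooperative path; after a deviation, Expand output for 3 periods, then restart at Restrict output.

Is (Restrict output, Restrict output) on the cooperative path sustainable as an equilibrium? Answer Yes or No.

No

IC: β+…+β^3 ≥ (78−31)/(31−9) = 47/22.
At β = 1/3: partial sum = 0.4815 < 2.1364. Cooperation not sustainable.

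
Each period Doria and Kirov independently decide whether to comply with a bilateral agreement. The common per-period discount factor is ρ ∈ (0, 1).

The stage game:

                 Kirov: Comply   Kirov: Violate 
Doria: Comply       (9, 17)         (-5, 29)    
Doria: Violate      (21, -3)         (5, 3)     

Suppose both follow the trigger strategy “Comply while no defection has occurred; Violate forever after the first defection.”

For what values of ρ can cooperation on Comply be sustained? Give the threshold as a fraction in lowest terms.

3/4

Doria's threshold: (21−9)/(21−5) = 3/4.
Kirov's threshold: (29−17)/(29−3) = 6/13.
3/4 > 6/13, so Doria binds and ρ* = 3/4.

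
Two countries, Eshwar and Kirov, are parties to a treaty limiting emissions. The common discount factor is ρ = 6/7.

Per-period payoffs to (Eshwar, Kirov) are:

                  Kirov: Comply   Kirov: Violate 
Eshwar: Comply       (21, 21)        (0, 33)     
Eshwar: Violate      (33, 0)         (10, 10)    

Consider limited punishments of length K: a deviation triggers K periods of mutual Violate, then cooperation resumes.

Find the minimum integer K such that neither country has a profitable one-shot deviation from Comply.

No profitable deviation requires (21−10)(ρ+…+ρ^K) ≥ 33−21, i.e. ρ+…+ρ^K ≥ 12/11 ≈ 1.0909.
With ρ = 6/7, the partial sums are K=1: 0.8571, K=2: 1.5918.
K = 2 is the first length at which the sum reaches 1.0909.

2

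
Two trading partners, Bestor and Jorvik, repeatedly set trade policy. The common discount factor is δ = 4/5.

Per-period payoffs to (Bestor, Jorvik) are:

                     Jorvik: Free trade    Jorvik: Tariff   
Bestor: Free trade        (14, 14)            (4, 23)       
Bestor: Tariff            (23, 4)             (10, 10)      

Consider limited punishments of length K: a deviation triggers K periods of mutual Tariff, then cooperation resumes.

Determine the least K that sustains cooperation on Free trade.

4

IC: δ(1−δ^K)/(1−δ) ≥ (23−14)/(14−10) = 9/4.
With δ = 4/5: need 1 − δ^K ≥ 9/4·(1−4/5)/(4/5), i.e. δ^K ≤ 0.4375.
Since (4/5)^3 = 0.5120 and (4/5)^4 = 0.4096, the smallest such K is 4.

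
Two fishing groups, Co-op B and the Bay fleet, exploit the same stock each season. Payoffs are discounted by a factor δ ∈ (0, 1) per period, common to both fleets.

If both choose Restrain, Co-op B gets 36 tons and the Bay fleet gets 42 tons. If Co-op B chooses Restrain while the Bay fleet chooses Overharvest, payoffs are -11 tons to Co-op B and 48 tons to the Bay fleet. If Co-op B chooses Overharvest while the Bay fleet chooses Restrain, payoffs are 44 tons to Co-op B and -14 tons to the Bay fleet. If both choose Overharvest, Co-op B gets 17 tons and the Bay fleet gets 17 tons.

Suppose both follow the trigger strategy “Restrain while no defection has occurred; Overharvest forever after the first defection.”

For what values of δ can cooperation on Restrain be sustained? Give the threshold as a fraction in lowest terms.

8/27

Co-op B: cooperation gives 36 each period; deviation gives 44 once then 17 forever.
  36/(1−δ) ≥ 44 + 17δ/(1−δ) ⇒ δ ≥ 8/27.
the Bay fleet: cooperation gives 42 each period; deviation gives 48 once then 17 forever.
  δ ≥ 6/31.
Both must hold, so the binding constraint is Co-op B's: δ ≥ 8/27.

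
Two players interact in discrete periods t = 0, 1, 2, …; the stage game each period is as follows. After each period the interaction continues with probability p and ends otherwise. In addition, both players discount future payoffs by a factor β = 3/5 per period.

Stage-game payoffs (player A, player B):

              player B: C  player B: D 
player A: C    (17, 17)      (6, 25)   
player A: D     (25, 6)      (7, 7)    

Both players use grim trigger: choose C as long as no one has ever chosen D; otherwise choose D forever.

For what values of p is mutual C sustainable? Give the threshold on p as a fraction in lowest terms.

Expected continuation weight on next period's payoff is β·p = 3/5·p, which plays the role of the discount factor.
Cooperation requires 3/5·p ≥ (25−17)/(25−7) = 4/9, hence p ≥ 20/27.

20/27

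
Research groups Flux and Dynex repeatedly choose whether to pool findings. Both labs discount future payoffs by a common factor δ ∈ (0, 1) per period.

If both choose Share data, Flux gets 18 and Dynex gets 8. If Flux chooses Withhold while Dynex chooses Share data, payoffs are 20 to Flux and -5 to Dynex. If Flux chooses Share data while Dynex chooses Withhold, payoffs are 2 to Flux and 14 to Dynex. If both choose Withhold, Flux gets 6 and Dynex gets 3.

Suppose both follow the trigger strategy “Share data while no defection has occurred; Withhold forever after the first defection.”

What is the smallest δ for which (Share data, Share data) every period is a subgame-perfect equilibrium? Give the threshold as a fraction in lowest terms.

6/11

For Flux: deviation gain 20−18 = 2, per-period punishment loss 18−6 = 12. IC gives δ ≥ 2/14 = 1/7.
For Dynex: gain 6, loss 5 per period, so δ ≥ 6/11.
The tighter constraint is Dynex's, so cooperation needs δ ≥ 6/11.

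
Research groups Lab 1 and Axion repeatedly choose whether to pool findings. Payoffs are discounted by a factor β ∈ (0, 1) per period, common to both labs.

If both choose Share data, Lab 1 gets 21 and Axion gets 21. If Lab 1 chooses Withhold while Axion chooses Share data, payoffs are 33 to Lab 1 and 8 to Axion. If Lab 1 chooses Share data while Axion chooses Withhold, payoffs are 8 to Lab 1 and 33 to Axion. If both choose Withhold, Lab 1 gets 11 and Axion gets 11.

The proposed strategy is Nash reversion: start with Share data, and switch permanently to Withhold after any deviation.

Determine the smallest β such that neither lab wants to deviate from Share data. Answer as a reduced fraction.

6/11

Under grim trigger the critical discount factor is (T−C)/(T−P) with T = 33, C = 21, P = 11.
β* = (33−21)/(33−11) = 12/22 = 6/11.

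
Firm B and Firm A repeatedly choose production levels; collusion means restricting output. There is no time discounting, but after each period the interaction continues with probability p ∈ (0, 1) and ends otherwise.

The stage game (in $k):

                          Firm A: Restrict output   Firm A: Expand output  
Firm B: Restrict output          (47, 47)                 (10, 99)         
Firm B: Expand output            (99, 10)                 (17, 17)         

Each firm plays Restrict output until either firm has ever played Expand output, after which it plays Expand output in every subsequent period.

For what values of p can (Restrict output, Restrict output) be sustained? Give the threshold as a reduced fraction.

26/41

With no time discounting, the continuation probability p plays the role of the discount factor.
Grim-trigger IC: 47/(1−p) ≥ 99 + 17p/(1−p) ⇒ p ≥ (99−47)/(99−17) = 26/41.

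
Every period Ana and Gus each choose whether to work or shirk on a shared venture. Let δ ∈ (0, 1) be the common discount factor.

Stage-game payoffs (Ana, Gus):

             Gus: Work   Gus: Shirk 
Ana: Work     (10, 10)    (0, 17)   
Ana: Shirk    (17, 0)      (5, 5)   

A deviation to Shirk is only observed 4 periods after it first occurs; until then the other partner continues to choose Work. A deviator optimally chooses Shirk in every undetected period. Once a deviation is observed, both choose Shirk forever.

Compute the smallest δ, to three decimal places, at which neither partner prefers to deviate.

0.874

A deviator earns 17 for 4 periods, then 5 forever; cooperating earns 10 forever. Multiplying the IC by (1−δ):
10 ≥ 17(1−δ^4) + 5δ^4, so 12·δ^4 ≥ 7 and δ^4 ≥ 7/12.
δ ≥ (7/12)^(1/4) ≈ 0.874.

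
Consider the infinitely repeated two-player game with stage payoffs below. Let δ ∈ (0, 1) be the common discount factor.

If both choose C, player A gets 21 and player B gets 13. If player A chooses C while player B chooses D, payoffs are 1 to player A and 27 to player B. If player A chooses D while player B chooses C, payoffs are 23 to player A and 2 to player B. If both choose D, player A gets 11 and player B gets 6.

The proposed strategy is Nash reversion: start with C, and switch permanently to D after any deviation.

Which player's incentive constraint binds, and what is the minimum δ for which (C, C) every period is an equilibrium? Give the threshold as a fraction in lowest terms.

player B; δ ≥ 2/3

For player A: deviation gain 23−21 = 2, per-period punishment loss 21−11 = 10. IC gives δ ≥ 2/12 = 1/6.
For player B: gain 14, loss 7 per period, so δ ≥ 14/21 = 2/3.
The tighter constraint is player B's, so cooperation needs δ ≥ 2/3.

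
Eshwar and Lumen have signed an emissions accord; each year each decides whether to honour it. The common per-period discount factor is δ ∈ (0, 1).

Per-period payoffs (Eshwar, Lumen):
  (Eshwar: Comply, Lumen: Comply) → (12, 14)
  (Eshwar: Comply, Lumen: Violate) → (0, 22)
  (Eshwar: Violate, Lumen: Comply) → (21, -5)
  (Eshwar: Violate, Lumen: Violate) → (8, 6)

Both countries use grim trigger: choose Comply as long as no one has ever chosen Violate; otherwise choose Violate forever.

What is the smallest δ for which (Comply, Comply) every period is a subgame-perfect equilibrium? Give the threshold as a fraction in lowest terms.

For Eshwar: deviation gain 21−12 = 9, per-period punishment loss 12−8 = 4. IC gives δ ≥ 9/13.
For Lumen: gain 8, loss 8 per period, so δ ≥ 8/16 = 1/2.
The tighter constraint is Eshwar's, so cooperation needs δ ≥ 9/13.

9/13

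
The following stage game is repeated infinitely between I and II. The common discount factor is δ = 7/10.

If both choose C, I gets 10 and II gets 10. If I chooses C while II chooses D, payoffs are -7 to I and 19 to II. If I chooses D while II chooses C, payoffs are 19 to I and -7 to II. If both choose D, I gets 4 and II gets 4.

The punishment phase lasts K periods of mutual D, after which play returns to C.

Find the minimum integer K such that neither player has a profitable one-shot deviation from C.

IC: δ(1−δ^K)/(1−δ) ≥ (19−10)/(10−4) = 3/2.
With δ = 7/10: need 1 − δ^K ≥ 3/2·(1−7/10)/(7/10), i.e. δ^K ≤ 0.3571.
Since (7/10)^2 = 0.4900 and (7/10)^3 = 0.3430, the smallest such K is 3.

3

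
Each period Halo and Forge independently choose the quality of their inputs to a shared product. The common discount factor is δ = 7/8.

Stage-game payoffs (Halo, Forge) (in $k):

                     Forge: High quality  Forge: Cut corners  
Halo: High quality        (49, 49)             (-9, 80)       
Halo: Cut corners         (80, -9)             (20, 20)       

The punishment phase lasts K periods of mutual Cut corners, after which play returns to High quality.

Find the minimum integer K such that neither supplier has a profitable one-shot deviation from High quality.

2

Need Σ_{k=1}^{K} δ^k ≥ (80−49)/(49−20) = 1.0690 at δ = 7/8.
At K = 1 the sum is 0.8750 < 1.0690; at K = 2 it is 1.6406 ≥ 1.0690.
So the minimum punishment length is K = 2.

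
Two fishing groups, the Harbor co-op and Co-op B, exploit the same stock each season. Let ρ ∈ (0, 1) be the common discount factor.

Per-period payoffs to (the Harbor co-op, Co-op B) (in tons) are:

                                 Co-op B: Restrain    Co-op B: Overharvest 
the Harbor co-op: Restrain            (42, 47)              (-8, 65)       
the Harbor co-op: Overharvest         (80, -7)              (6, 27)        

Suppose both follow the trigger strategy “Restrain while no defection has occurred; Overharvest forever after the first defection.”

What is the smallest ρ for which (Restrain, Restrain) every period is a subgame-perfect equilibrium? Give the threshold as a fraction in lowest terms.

19/37

the Harbor co-op's threshold: (80−42)/(80−6) = 19/37.
Co-op B's threshold: (65−47)/(65−27) = 9/19.
19/37 > 9/19, so the Harbor co-op binds and ρ* = 19/37.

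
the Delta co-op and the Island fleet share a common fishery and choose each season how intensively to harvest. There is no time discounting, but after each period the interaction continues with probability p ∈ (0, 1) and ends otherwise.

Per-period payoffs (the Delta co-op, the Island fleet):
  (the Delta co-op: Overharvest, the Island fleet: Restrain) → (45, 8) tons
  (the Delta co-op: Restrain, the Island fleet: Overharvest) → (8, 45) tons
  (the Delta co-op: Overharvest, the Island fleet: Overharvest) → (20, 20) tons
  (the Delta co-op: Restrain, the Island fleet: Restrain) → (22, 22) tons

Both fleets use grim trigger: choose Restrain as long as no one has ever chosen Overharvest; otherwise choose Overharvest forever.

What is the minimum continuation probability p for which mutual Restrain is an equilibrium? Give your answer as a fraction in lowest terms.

Expected cooperation value is 22 + p·22 + p²·22 + … = 22/(1−p); deviation gives 45 + p·20/(1−p).
22 ≥ 45(1−p) + 20p ⇒ 25p ≥ 23 ⇒ p ≥ 23/25.

23/25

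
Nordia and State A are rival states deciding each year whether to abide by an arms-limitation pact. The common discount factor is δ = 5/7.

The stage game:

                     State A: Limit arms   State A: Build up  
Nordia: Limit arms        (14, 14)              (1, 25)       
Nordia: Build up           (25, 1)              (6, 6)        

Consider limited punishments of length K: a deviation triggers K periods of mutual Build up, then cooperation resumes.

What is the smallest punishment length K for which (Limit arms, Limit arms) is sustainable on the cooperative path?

Need Σ_{k=1}^{K} δ^k ≥ (25−14)/(14−6) = 1.3750 at δ = 5/7.
At K = 2 the sum is 1.2245 < 1.3750; at K = 3 it is 1.5889 ≥ 1.3750.
So the minimum punishment length is K = 3.

3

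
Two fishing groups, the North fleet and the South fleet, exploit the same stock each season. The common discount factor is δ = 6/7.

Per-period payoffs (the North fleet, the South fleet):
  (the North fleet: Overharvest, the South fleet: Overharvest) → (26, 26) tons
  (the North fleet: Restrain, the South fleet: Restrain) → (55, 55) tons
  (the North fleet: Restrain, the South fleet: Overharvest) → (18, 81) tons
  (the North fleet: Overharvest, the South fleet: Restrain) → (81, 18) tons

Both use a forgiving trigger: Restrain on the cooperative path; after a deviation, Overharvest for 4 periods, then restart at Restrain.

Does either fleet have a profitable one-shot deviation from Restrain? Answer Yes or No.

A one-shot deviation gives 81 now, then 26 for 4 periods, then back to 55.
Gain from deviating: (81−55) today; loss: (55−26) in each of the next 4 periods.
No-deviation condition: (55−26)(δ+…+δ^4) ≥ 81−55, i.e. δ+…+δ^4 ≥ 26/29.
At δ = 6/7: δ+…+δ^4 = 2.7613 ≥ 0.8966.
So cooperation is sustainable.

No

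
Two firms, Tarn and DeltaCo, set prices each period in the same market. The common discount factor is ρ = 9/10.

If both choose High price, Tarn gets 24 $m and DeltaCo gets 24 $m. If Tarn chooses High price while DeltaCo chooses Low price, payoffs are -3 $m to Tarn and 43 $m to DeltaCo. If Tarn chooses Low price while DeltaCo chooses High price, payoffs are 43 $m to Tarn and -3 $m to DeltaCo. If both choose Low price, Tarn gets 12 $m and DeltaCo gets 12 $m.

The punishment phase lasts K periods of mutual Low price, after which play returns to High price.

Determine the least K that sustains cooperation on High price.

2

Need Σ_{k=1}^{K} ρ^k ≥ (43−24)/(24−12) = 1.5833 at ρ = 9/10.
At K = 1 the sum is 0.9000 < 1.5833; at K = 2 it is 1.7100 ≥ 1.5833.
So the minimum punishment length is K = 2.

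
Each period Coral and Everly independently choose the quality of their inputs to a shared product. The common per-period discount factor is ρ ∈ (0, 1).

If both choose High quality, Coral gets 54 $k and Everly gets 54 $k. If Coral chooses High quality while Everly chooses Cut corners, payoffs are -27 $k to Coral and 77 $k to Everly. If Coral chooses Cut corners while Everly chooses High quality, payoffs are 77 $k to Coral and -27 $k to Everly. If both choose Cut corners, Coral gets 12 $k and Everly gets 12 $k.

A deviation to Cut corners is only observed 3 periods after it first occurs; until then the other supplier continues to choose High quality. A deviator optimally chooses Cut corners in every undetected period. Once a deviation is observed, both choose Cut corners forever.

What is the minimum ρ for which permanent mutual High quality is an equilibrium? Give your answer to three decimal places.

0.707

A deviator earns 77 for 3 periods, then 12 forever; cooperating earns 54 forever. Multiplying the IC by (1−ρ):
54 ≥ 77(1−ρ^3) + 12ρ^3, so 65·ρ^3 ≥ 23 and ρ^3 ≥ 23/65.
ρ ≥ (23/65)^(1/3) ≈ 0.707.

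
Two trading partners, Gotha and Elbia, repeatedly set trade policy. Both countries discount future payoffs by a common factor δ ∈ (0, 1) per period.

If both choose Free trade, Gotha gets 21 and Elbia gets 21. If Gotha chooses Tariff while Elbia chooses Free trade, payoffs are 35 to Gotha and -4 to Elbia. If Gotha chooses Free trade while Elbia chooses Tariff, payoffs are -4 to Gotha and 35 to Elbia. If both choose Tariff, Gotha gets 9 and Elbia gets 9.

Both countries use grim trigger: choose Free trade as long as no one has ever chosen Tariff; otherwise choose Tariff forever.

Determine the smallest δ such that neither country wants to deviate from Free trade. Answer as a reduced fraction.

21/(1−δ) ≥ 35 + 9δ/(1−δ)
21 ≥ 35 − 26δ
δ ≥ 14/26 = 7/13.

7/13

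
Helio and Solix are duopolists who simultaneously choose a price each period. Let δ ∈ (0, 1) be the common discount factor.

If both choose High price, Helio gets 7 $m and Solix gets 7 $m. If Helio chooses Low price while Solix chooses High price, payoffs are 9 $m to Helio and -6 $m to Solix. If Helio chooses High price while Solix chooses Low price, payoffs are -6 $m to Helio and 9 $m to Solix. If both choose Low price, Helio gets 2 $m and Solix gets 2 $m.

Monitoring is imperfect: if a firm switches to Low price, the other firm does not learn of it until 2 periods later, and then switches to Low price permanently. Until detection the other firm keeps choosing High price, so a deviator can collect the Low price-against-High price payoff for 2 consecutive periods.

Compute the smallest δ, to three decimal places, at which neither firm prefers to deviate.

A deviator earns 9 for 2 periods, then 2 forever; cooperating earns 7 forever. Multiplying the IC by (1−δ):
7 ≥ 9(1−δ^2) + 2δ^2, so 7·δ^2 ≥ 2 and δ^2 ≥ 2/7.
δ ≥ (2/7)^(1/2) ≈ 0.535.

0.535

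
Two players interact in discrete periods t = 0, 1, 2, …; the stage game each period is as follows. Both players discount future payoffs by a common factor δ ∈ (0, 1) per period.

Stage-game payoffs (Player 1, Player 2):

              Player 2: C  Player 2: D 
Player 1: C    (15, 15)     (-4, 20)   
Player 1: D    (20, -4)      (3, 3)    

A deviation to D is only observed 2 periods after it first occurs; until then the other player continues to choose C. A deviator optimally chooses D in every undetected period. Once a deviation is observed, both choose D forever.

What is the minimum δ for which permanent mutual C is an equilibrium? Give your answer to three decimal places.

The best deviation is to choose D for all 2 undetected periods, earning 20 each, then 3 forever once detected.
Deviation value: 20(1−δ^2)/(1−δ) + 3δ^2/(1−δ); cooperation value: 15/(1−δ).
IC: 15 ≥ 20(1−δ^2) + 3δ^2 = 20 − 17δ^2.
So δ^2 ≥ 5/17, giving δ ≥ (5/17)^(1/2) ≈ 0.542.

0.542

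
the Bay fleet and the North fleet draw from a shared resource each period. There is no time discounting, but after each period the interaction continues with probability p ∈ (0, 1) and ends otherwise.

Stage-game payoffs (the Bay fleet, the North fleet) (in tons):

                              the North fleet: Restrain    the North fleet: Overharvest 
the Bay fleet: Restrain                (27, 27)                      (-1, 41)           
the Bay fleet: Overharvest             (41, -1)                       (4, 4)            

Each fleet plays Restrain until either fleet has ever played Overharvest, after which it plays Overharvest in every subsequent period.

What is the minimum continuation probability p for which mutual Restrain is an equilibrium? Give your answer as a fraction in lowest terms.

Expected cooperation value is 27 + p·27 + p²·27 + … = 27/(1−p); deviation gives 41 + p·4/(1−p).
27 ≥ 41(1−p) + 4p ⇒ 37p ≥ 14 ⇒ p ≥ 14/37.

14/37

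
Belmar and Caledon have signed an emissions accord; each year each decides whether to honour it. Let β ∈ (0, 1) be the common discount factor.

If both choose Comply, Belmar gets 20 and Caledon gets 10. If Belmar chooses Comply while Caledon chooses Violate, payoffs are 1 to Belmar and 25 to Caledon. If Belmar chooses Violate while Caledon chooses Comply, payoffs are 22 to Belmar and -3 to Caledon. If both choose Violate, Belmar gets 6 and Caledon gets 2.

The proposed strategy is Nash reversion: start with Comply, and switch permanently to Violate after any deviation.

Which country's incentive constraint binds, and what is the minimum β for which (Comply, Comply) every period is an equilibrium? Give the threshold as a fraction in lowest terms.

Belmar: cooperation gives 20 each period; deviation gives 22 once then 6 forever.
  20/(1−β) ≥ 22 + 6β/(1−β) ⇒ β ≥ 2/16 = 1/8.
Caledon: cooperation gives 10 each period; deviation gives 25 once then 2 forever.
  β ≥ 15/23.
Both must hold, so the binding constraint is Caledon's: β ≥ 15/23.

Caledon; β ≥ 15/23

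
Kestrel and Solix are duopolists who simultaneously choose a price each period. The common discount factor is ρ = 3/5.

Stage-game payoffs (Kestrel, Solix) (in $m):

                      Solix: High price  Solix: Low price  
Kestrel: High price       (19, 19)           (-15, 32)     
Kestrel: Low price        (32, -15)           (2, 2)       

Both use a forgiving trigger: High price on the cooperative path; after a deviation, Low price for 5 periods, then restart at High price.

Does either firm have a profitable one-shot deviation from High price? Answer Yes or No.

No

IC: ρ+…+ρ^5 ≥ (32−19)/(19−2) = 13/17.
At ρ = 3/5: partial sum = 1.3834 ≥ 0.7647. Cooperation sustainable.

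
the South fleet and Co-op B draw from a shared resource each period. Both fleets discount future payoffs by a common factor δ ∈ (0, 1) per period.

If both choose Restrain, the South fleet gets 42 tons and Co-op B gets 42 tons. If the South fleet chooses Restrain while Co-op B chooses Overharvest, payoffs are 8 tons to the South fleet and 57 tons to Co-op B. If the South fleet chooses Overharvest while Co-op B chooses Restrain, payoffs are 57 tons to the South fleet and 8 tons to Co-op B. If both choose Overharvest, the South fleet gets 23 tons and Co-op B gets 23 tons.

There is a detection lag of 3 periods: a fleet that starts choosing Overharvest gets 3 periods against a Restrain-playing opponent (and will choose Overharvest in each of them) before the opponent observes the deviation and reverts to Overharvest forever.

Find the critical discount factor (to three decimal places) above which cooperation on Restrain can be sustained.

0.761

The best deviation is to choose Overharvest for all 3 undetected periods, earning 57 each, then 23 forever once detected.
Deviation value: 57(1−δ^3)/(1−δ) + 23δ^3/(1−δ); cooperation value: 42/(1−δ).
IC: 42 ≥ 57(1−δ^3) + 23δ^3 = 57 − 34δ^3.
So δ^3 ≥ 15/34, giving δ ≥ (15/34)^(1/3) ≈ 0.761.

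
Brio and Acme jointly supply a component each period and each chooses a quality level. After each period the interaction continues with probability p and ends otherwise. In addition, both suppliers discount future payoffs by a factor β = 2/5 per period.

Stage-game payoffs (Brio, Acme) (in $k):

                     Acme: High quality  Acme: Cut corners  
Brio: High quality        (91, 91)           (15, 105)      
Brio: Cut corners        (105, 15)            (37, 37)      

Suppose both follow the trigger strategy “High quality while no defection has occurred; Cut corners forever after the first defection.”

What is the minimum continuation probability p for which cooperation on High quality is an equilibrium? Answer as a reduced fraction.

Expected continuation weight on next period's payoff is β·p = 2/5·p, which plays the role of the discount factor.
Cooperation requires 2/5·p ≥ (105−91)/(105−37) = 7/34, hence p ≥ 35/68.

35/68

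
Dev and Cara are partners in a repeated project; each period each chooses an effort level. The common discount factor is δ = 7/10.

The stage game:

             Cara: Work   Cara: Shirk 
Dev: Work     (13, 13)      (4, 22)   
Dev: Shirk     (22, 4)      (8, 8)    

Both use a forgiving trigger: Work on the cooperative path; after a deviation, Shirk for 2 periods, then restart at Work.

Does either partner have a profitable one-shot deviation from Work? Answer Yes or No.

Yes

A one-shot deviation gives 22 now, then 8 for 2 periods, then back to 13.
Gain from deviating: (22−13) today; loss: (13−8) in each of the next 2 periods.
No-deviation condition: (13−8)(δ+…+δ^2) ≥ 22−13, i.e. δ+…+δ^2 ≥ 9/5.
At δ = 7/10: δ+…+δ^2 = 1.1900 < 1.8000.
So cooperation is not sustainable.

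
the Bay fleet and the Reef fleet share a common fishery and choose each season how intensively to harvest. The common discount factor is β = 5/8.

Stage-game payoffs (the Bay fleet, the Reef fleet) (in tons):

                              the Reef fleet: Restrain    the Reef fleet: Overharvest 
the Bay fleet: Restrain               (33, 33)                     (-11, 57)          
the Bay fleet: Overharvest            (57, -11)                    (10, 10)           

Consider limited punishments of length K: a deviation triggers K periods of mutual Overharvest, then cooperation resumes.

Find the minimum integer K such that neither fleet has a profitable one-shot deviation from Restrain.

Need Σ_{k=1}^{K} β^k ≥ (57−33)/(33−10) = 1.0435 at β = 5/8.
At K = 2 the sum is 1.0156 < 1.0435; at K = 3 it is 1.2598 ≥ 1.0435.
So the minimum punishment length is K = 3.

3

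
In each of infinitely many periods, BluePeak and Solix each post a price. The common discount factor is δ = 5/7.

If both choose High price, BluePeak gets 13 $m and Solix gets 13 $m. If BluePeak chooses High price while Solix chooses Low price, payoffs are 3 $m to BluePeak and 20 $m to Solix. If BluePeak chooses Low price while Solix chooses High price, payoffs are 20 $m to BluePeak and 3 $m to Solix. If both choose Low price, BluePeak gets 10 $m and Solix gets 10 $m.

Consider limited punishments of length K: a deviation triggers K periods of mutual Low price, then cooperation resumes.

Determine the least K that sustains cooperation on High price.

9

Need Σ_{k=1}^{K} δ^k ≥ (20−13)/(13−10) = 2.3333 at δ = 5/7.
At K = 8 the sum is 2.3306 < 2.3333; at K = 9 it is 2.3790 ≥ 2.3333.
So the minimum punishment length is K = 9.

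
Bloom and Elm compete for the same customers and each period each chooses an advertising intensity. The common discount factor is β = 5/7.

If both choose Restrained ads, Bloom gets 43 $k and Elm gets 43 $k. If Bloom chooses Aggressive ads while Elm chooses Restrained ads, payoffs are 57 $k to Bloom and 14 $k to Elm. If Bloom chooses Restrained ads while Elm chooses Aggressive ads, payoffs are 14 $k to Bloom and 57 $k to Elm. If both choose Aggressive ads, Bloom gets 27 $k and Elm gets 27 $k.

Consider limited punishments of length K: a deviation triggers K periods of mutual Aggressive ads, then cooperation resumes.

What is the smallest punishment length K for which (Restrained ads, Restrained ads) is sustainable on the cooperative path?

2

IC: β(1−β^K)/(1−β) ≥ (57−43)/(43−27) = 7/8.
With β = 5/7: need 1 − β^K ≥ 7/8·(1−5/7)/(5/7), i.e. β^K ≤ 0.6500.
Since (5/7)^1 = 0.7143 and (5/7)^2 = 0.5102, the smallest such K is 2.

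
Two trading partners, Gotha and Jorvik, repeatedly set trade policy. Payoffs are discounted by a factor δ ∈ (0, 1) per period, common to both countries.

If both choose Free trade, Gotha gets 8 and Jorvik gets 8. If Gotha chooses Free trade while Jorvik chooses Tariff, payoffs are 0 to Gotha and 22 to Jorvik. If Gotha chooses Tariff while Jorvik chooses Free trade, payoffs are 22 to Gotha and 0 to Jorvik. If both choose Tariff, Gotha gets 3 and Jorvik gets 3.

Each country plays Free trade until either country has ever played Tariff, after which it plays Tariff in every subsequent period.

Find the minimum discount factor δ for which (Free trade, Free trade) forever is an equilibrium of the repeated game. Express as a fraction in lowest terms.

14/19

One-period gain from deviating is 22 − 8 = 14. The loss is 8 − 3 = 5 in every subsequent period, with present value 5·δ/(1−δ).
Deviation is unprofitable when 5·δ/(1−δ) ≥ 14, i.e. δ/(1−δ) ≥ 14/5.
Equivalently δ ≥ 14/(14+5) = 14/19.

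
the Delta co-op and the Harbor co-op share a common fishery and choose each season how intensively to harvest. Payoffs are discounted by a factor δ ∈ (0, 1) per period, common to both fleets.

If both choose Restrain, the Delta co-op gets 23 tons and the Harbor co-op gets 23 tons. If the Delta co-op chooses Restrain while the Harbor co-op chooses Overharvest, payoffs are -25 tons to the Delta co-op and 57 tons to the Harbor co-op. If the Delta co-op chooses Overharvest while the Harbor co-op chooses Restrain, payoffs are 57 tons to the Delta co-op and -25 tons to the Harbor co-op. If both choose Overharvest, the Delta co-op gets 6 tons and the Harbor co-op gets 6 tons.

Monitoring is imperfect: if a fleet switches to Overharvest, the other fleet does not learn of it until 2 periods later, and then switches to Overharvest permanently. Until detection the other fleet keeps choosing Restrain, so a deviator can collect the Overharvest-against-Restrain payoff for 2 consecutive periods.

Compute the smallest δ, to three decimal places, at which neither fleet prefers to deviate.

0.816

A deviator earns 57 for 2 periods, then 6 forever; cooperating earns 23 forever. Multiplying the IC by (1−δ):
23 ≥ 57(1−δ^2) + 6δ^2, so 51·δ^2 ≥ 34 and δ^2 ≥ 2/3.
δ ≥ (2/3)^(1/2) ≈ 0.816.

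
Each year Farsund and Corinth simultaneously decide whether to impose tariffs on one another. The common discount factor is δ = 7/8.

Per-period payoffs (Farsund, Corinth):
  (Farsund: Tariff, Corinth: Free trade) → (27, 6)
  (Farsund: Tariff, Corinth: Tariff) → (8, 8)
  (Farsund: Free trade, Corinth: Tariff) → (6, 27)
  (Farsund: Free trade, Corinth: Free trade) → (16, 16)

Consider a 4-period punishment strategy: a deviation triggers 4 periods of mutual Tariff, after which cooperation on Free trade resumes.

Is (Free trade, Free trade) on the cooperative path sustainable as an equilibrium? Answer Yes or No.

Yes

IC: δ+…+δ^4 ≥ (27−16)/(16−8) = 11/8.
At δ = 7/8: partial sum = 2.8967 ≥ 1.3750. Cooperation sustainable.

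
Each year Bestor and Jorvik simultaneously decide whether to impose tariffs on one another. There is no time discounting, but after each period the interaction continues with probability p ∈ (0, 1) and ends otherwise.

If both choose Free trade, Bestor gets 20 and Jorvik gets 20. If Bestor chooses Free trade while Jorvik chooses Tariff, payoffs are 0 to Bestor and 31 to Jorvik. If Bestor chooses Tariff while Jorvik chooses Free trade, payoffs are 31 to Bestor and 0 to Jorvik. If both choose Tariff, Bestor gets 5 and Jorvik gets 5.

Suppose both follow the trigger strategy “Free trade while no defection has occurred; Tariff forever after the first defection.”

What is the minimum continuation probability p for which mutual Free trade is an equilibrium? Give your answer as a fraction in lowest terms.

11/26

With no time discounting, the continuation probability p plays the role of the discount factor.
Grim-trigger IC: 20/(1−p) ≥ 31 + 5p/(1−p) ⇒ p ≥ (31−20)/(31−5) = 11/26.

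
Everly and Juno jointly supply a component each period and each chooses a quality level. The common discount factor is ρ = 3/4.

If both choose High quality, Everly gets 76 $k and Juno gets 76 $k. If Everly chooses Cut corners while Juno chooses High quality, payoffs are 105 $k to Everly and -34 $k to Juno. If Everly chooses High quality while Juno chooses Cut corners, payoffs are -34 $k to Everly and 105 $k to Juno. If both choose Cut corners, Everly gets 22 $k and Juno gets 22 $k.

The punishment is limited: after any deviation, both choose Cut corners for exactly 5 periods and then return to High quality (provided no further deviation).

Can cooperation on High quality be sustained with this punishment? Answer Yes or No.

IC: ρ+…+ρ^5 ≥ (105−76)/(76−22) = 29/54.
At ρ = 3/4: partial sum = 2.2881 ≥ 0.5370. Cooperation sustainable.

Yes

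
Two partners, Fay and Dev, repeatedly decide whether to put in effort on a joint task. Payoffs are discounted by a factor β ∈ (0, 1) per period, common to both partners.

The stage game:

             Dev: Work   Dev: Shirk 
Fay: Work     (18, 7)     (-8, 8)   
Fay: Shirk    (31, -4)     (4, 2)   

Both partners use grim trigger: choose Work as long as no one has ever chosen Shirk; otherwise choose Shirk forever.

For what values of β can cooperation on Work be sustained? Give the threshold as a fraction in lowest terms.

Fay's threshold: (31−18)/(31−4) = 13/27.
Dev's threshold: (8−7)/(8−2) = 1/6.
13/27 > 1/6, so Fay binds and β* = 13/27.

13/27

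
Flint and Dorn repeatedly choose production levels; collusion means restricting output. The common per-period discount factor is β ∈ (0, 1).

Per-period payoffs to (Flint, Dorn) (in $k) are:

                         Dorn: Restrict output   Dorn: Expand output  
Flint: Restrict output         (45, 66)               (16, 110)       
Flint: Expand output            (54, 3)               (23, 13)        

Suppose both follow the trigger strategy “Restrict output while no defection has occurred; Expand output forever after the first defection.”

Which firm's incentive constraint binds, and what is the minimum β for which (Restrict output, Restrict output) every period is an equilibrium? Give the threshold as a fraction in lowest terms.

Dorn; β ≥ 44/97

For Flint: deviation gain 54−45 = 9, per-period punishment loss 45−23 = 22. IC gives β ≥ 9/31.
For Dorn: gain 44, loss 53 per period, so β ≥ 44/97.
The tighter constraint is Dorn's, so cooperation needs β ≥ 44/97.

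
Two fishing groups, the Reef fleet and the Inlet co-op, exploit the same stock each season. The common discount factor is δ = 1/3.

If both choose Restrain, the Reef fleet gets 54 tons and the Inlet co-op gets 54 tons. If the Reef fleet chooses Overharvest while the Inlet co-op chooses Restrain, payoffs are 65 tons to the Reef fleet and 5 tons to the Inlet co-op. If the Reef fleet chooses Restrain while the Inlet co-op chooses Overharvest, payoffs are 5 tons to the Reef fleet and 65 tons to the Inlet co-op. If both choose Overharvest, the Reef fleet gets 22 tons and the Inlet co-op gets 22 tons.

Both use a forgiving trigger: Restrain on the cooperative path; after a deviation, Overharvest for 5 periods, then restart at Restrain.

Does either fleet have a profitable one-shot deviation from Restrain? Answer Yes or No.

IC: δ+…+δ^5 ≥ (65−54)/(54−22) = 11/32.
At δ = 1/3: partial sum = 0.4979 ≥ 0.3438. Cooperation sustainable.

No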